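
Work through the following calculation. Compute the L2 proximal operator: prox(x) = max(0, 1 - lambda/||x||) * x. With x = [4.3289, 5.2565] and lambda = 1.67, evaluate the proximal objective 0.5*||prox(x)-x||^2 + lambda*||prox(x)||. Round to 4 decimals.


Step 1: Compute ||x||.
||x|| = 6.8096
Step 2: Compute scaling factor.
scale = max(0, 1 - 1.67/6.8096) = 0.7548
Step 3: prox(x) = [3.2673, 3.9674]
||prox(x)|| = 5.1396
Step 4: Proximal objective.
0.5*||prox-x||^2 = 1.3945
lambda*||prox|| = 8.5831
Total = 9.9775


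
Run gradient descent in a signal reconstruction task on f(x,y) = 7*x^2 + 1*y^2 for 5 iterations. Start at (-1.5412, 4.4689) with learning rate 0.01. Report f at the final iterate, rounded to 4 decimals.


Gradient descent on f(x,y) = 7*x^2 + 1*y^2.
Starting point: (-1.5412, 4.4689), alpha = 0.01
Step 1: grad_x = 2*7*-1.5412 = -21.5768, grad_y = 2*1*4.4689 = 8.9378
  x_1 = -1.5412 - 0.01*-21.5768 = -1.3254
  y_1 = 4.4689 - 0.01*8.9378 = 4.3795
Step 2: grad_x = 2*7*-1.3254 = -18.556, grad_y = 2*1*4.3795 = 8.759
  x_2 = -1.3254 - 0.01*-18.556 = -1.1399
  y_2 = 4.3795 - 0.01*8.759 = 4.2919
Step 3: grad_x = 2*7*-1.1399 = -15.9582, grad_y = 2*1*4.2919 = 8.5839
  x_3 = -1.1399 - 0.01*-15.9582 = -0.9803
  y_3 = 4.2919 - 0.01*8.5839 = 4.2061
Step 4: grad_x = 2*7*-0.9803 = -13.7241, grad_y = 2*1*4.2061 = 8.4122
  x_4 = -0.9803 - 0.01*-13.7241 = -0.843
  y_4 = 4.2061 - 0.01*8.4122 = 4.122
Step 5: grad_x = 2*7*-0.843 = -11.8027, grad_y = 2*1*4.122 = 8.2439
  x_5 = -0.843 - 0.01*-11.8027 = -0.725
  y_5 = 4.122 - 0.01*8.2439 = 4.0395
f(-0.725, 4.0395) = 7*(-0.725)^2 + 1*4.0395^2 = 19.9974


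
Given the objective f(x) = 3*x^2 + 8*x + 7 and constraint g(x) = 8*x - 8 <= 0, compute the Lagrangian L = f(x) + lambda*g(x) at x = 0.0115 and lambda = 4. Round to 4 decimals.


Step 1: Evaluate f(x).
f(0.0115) = 3*0.0115^2 + 8*0.0115 + 7 = 7.0924
Step 2: Evaluate g(x).
g(0.0115) = 8*0.0115 - 8 = -7.908
Step 3: Compute Lagrangian.
L = 7.0924 + 4*-7.908 = -24.5396


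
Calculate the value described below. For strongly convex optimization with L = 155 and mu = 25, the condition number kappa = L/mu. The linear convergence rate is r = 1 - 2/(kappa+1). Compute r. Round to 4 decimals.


Step 1: Compute the condition number.
kappa = L/mu = 155/25 = 6.2
Step 2: Compute the convergence rate.
r = 1 - 2/(kappa + 1) = 1 - 2*mu/(L + mu) = (L - mu)/(L + mu) = 130/180 = 0.7222


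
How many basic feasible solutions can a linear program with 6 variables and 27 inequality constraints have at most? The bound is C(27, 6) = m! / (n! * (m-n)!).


Each vertex corresponds to some choice of n active constraints out of m, so the number of vertices is at most C(m, n) = m! / (n!(m-n)!).
m = 27, n = 6
Numerator: 27 * 26 * 25 * 24 * 23 * 22
Denominator: 6! = 720
C(27, 6) = 296010


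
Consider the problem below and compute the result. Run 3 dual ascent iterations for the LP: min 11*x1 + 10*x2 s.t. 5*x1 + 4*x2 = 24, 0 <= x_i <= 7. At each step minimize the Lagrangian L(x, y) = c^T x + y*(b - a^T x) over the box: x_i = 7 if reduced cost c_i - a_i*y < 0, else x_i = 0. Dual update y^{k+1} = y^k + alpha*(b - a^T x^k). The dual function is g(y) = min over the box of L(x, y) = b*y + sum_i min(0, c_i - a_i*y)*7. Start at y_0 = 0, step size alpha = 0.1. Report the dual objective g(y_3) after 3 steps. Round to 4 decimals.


Dual ascent for LP: min 11*x1 + 10*x2, 5*x1 + 4*x2 = 24, 0 <= x_i <= 7
Step 1: y^k = 0.0, reduced costs: (11.0, 10.0)
  x^k = (0.0, 0.0), subgradient = b - a^T x = 24.0
  y^{k+1} = 0.0 + 0.1*24.0 = 2.4
Step 2: y^k = 2.4, reduced costs: (-1.0, 0.4)
  x^k = (7.0, 0.0), subgradient = b - a^T x = -11.0
  y^{k+1} = 2.4 + 0.1*-11.0 = 1.3
Step 3: y^k = 1.3, reduced costs: (4.5, 4.8)
  x^k = (0.0, 0.0), subgradient = b - a^T x = 24.0
  y^{k+1} = 1.3 + 0.1*24.0 = 3.7
Dual objective at y_3 = 3.7: reduced costs (-7.5, -4.8), box minimizer x = (7.0, 7.0)
g(y_3) = b*y + (c1 - a1*y)*x1 + (c2 - a2*y)*x2 = 24*3.7 + (-7.5)*7.0 + (-4.8)*7.0 = 88.8 - 52.5 - 33.6 = 2.7


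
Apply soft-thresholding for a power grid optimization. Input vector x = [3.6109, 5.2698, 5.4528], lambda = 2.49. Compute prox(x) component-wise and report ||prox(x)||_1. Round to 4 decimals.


Soft-thresholding with lambda = 2.49:
prox(3.6109) = sign(3.6109)*max(|3.6109| - 2.49, 0) = 1.1209
prox(5.2698) = sign(5.2698)*max(|5.2698| - 2.49, 0) = 2.7798
prox(5.4528) = sign(5.4528)*max(|5.4528| - 2.49, 0) = 2.9628
prox(x) = [1.1209, 2.7798, 2.9628]
||prox(x)||_1 = 1.1209 + 2.7798 + 2.9628 = 6.8635


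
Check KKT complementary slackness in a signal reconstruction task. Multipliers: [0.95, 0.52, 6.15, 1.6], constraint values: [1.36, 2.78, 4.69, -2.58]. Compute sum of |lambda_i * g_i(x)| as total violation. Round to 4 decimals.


KKT complementary slackness check:
lambda_1 * g_1 = 0.95 * 1.36 = 1.292
lambda_2 * g_2 = 0.52 * 2.78 = 1.4456
lambda_3 * g_3 = 6.15 * 4.69 = 28.8435
lambda_4 * g_4 = 1.6 * -2.58 = -4.128
Total violation = 1.292 + 1.4456 + 28.8435 + 4.128 = 35.7091


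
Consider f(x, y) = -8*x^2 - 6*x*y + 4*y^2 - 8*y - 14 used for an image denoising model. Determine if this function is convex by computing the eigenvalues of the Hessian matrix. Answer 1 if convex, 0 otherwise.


The Hessian of f(x,y) = -8*x^2 - 6*x*y + 4*y^2 - 8*y - 14 is:
H = [[-16, -6], [-6, 8]]
Trace = -16 + 8 = -8
Determinant = -16*8 - (-6)^2 = -164
Discriminant = (-8)^2 - 4*-164 = 720.0
Eigenvalues: lambda_1 = -17.4164, lambda_2 = 9.4164
The function is not convex.

0


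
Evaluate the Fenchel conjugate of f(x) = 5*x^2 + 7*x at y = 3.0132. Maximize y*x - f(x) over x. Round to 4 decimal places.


f*(y) = sup_x {y*x - a*x^2 - b*x} = sup_x {(y-b)*x - a*x^2}
FOC: (y - b) - 2a*x = 0 => x* = (y - b)/(2a)
x* = (3.0132 - 7)/(2*5) = -0.3987
f*(3.0132) = (y-b)^2/(4a) = (3.0132 - 7)^2/(4*5)
= 15.8946/20 = 0.7947


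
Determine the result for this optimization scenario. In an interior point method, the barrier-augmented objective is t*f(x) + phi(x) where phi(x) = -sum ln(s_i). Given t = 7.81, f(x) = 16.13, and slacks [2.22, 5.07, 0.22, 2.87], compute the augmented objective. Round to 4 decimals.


Step 1: Compute log-barrier.
ln values: [0.7975, 1.6233, -1.5141, 1.0543]
phi = -(0.7975 + 1.6233 - 1.5141 + 1.0543) = -1.961
Step 2: Compute augmented objective.
t*f(x) = 7.81*16.13 = 125.9753
Total = 125.9753 - 1.961 = 124.0143


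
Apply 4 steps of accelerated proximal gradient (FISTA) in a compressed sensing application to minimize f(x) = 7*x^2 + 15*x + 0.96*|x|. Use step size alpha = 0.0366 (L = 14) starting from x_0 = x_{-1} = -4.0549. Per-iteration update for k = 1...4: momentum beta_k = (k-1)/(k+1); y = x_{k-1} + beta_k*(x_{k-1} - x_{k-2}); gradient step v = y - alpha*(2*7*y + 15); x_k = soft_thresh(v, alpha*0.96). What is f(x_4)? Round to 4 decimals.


FISTA on f(x) = 7*x^2 + 15*x + 0.96*|x|
L = 14, alpha = 0.0366
Iteration 1: beta = 0.0, y = -4.0549 + 0.0*(-4.0549 + 4.0549) = -4.0549
  grad(y) = -41.7686, v = y - alpha*grad = -2.5262
  prox(v) = soft_thresh(-2.5262, 0.0351) = -2.491
Iteration 2: beta = 0.3333, y = -2.491 + 0.3333*(-2.491 + 4.0549) = -1.9697
  grad(y) = -12.5764, v = y - alpha*grad = -1.5094
  prox(v) = soft_thresh(-1.5094, 0.0351) = -1.4743
Iteration 3: beta = 0.5, y = -1.4743 + 0.5*(-1.4743 + 2.491) = -0.966
  grad(y) = 1.4767, v = y - alpha*grad = -1.02
  prox(v) = soft_thresh(-1.02, 0.0351) = -0.9849
Iteration 4: beta = 0.6, y = -0.9849 + 0.6*(-0.9849 + 1.4743) = -0.6912
  grad(y) = 5.3233, v = y - alpha*grad = -0.886
  prox(v) = soft_thresh(-0.886, 0.0351) = -0.8509
f(x_4) = 7*(-0.8509)^2 + 15*(-0.8509) + 0.96*|-0.8509| = -6.8784


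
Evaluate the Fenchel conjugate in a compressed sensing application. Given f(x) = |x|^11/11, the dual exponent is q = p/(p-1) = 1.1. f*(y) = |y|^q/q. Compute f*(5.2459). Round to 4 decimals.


The conjugate exponent q satisfies 1/p + 1/q = 1.
p = 11, so q = 11/(11 - 1) = 1.1
|y|^q = 5.2459^1.1 = 6.1916
f*(5.2459) = 6.1916 / 1.1 = 5.6287


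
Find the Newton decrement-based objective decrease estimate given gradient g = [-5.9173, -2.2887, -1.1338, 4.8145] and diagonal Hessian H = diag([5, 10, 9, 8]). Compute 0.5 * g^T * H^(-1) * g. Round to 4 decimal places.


Step 1: H is diagonal, so H^(-1) * g = [-1.1835, -0.2289, -0.126, 0.6018].
Step 2: g^T H^(-1) g = sum_i g_i^2 / H_ii
  = (-5.9173)^2/5 + (-2.2887)^2/10 + (-1.1338)^2/9 + (4.8145)^2/8
  = 7.0029 + 0.5238 + 0.1428 + 2.8974 = 10.567
Step 3: Objective decrease = 0.5 * g^T H^(-1) g = 5.2835


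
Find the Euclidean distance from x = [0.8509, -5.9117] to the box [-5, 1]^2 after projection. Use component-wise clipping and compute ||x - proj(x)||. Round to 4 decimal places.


Project each component onto [-5, 1].
clip(0.8509) = 0.8509, clip(-5.9117) = -5.0
Projection = [0.8509, -5.0]
Squared diffs: [0.0, 0.8312]
Distance = sqrt(0.8312) = 0.9117


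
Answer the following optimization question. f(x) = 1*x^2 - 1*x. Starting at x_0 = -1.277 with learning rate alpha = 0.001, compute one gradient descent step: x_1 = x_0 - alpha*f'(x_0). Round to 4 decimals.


We compute the gradient at x_0 and apply the update.
f'(x) = 2*x - 1
f'(-1.277) = 2*-1.277 - 1 = -3.554
x_1 = -1.277 - 0.001*-3.554 = -1.2734


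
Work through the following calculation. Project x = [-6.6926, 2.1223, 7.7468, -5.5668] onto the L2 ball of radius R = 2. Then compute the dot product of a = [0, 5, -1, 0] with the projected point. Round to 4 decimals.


Step 1: Compute ||x|| (intermediates to 6 decimals).
||x|| = sqrt((-6.6926)^2 + 2.1223^2 + 7.7468^2 + (-5.5668)^2) = 11.844713
Step 2: Project.
Since ||x|| > R, scale = R/||x|| = 2/11.844713 = 0.168852, proj(x) = scale * x
proj(x) = [-1.130059, 0.358355, 1.308063, -0.939965]
Step 3: Dot product.
a^T * proj(x) = 0*(-1.130059) + 5*0.358355 - 1*1.308063 + 0*(-0.939965) = 0.4837


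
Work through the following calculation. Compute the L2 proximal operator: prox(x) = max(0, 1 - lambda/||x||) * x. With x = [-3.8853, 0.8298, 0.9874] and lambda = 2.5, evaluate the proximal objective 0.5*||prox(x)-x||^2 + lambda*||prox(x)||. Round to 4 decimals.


Step 1: Compute ||x||.
||x|| = 4.0938
Step 2: Compute scaling factor.
scale = max(0, 1 - 2.5/4.0938) = 0.3893
Step 3: prox(x) = [-1.5126, 0.3231, 0.3844]
||prox(x)|| = 1.5938
Step 4: Proximal objective.
0.5*||prox-x||^2 = 3.125
lambda*||prox|| = 3.9845
Total = 7.1095


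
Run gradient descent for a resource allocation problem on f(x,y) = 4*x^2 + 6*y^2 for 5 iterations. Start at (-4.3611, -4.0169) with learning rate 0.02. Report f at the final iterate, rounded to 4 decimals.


Gradient descent on f(x,y) = 4*x^2 + 6*y^2.
Starting point: (-4.3611, -4.0169), alpha = 0.02
Step 1: grad_x = 2*4*-4.3611 = -34.8888, grad_y = 2*6*-4.0169 = -48.2028
  x_1 = -4.3611 - 0.02*-34.8888 = -3.6633
  y_1 = -4.0169 - 0.02*-48.2028 = -3.0528
Step 2: grad_x = 2*4*-3.6633 = -29.3066, grad_y = 2*6*-3.0528 = -36.6341
  x_2 = -3.6633 - 0.02*-29.3066 = -3.0772
  y_2 = -3.0528 - 0.02*-36.6341 = -2.3202
Step 3: grad_x = 2*4*-3.0772 = -24.6175, grad_y = 2*6*-2.3202 = -27.8419
  x_3 = -3.0772 - 0.02*-24.6175 = -2.5848
  y_3 = -2.3202 - 0.02*-27.8419 = -1.7633
Step 4: grad_x = 2*4*-2.5848 = -20.6787, grad_y = 2*6*-1.7633 = -21.1599
  x_4 = -2.5848 - 0.02*-20.6787 = -2.1713
  y_4 = -1.7633 - 0.02*-21.1599 = -1.3401
Step 5: grad_x = 2*4*-2.1713 = -17.3701, grad_y = 2*6*-1.3401 = -16.0815
  x_5 = -2.1713 - 0.02*-17.3701 = -1.8239
  y_5 = -1.3401 - 0.02*-16.0815 = -1.0185
f(-1.8239, -1.0185) = 4*(-1.8239)^2 + 6*(-1.0185)^2 = 19.5299


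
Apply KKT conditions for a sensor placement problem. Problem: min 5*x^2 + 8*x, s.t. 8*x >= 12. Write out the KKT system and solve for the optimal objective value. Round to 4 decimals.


Step 1: Try lambda = 0 (constraint inactive).
x_unc = -8/(2*5) = -0.8
Check: 8*-0.8 = -6.4 < 12 -- violated!
Step 2: Constraint must be active: 8*x = 12
x* = 12/8 = 1.5
lambda = (2*5*1.5 + 8)/8 = 2.875
Step 3: Compute optimal value.
f(x*) = 5*1.5^2 + 8*1.5 = 23.25


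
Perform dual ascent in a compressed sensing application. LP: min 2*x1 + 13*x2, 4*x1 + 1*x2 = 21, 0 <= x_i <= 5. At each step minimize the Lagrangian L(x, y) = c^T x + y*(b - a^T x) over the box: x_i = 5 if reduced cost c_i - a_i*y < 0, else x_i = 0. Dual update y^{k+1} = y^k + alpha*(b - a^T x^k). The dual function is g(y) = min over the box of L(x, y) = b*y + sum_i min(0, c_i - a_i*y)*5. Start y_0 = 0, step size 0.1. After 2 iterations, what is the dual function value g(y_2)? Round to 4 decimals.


Dual ascent for LP: min 2*x1 + 13*x2, 4*x1 + 1*x2 = 21, 0 <= x_i <= 5
Step 1: y^k = 0.0, reduced costs: (2.0, 13.0)
  x^k = (0.0, 0.0), subgradient = b - a^T x = 21.0
  y^{k+1} = 0.0 + 0.1*21.0 = 2.1
Step 2: y^k = 2.1, reduced costs: (-6.4, 10.9)
  x^k = (5.0, 0.0), subgradient = b - a^T x = 1.0
  y^{k+1} = 2.1 + 0.1*1.0 = 2.2
Dual objective at y_2 = 2.2: reduced costs (-6.8, 10.8), box minimizer x = (5.0, 0.0)
g(y_2) = b*y + (c1 - a1*y)*x1 + (c2 - a2*y)*x2 = 21*2.2 + (-6.8)*5.0 + 10.8*0.0 = 46.2 - 34.0 + 0.0 = 12.2


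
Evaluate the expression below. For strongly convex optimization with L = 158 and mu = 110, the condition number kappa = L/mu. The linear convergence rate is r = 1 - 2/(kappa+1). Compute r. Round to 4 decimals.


Step 1: Compute the condition number.
kappa = L/mu = 158/110 = 1.4364
Step 2: Compute the convergence rate.
r = 1 - 2/(kappa + 1) = 1 - 2*mu/(L + mu) = (L - mu)/(L + mu) = 48/268 = 0.1791


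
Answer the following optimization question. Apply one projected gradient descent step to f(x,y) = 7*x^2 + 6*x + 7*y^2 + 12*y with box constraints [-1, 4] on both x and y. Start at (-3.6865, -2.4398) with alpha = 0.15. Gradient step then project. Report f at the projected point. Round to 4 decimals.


Step 1: Compute gradient at (-3.6865, -2.4398).
grad_x = 2*7*-3.6865 + 6 = -45.611
grad_y = 2*7*-2.4398 + 12 = -22.1572
Step 2: Gradient step.
x_raw = -3.6865 - 0.15*-45.611 = 3.1552
y_raw = -2.4398 - 0.15*-22.1572 = 0.8838
Step 3: Project onto [-1, 4].
x_proj = clip(3.1552) = 3.1552
y_proj = clip(0.8838) = 0.8838
Step 4: Evaluate f.
f(3.1552, 0.8838) = 104.6885


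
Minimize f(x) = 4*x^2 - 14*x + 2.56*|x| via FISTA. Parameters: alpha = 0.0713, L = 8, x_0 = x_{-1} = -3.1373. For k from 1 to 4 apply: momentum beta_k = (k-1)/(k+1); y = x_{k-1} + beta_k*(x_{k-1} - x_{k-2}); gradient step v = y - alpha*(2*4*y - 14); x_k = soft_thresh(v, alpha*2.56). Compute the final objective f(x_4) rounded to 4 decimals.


FISTA on f(x) = 4*x^2 - 14*x + 2.56*|x|
L = 8, alpha = 0.0713
Iteration 1: beta = 0.0, y = -3.1373 + 0.0*(-3.1373 + 3.1373) = -3.1373
  grad(y) = -39.0984, v = y - alpha*grad = -0.3496
  prox(v) = soft_thresh(-0.3496, 0.1825) = -0.1671
Iteration 2: beta = 0.3333, y = -0.1671 + 0.3333*(-0.1671 + 3.1373) = 0.823
  grad(y) = -7.4158, v = y - alpha*grad = 1.3518
  prox(v) = soft_thresh(1.3518, 0.1825) = 1.1692
Iteration 3: beta = 0.5, y = 1.1692 + 0.5*(1.1692 + 0.1671) = 1.8374
  grad(y) = 0.6991, v = y - alpha*grad = 1.7875
  prox(v) = soft_thresh(1.7875, 0.1825) = 1.605
Iteration 4: beta = 0.6, y = 1.605 + 0.6*(1.605 - 1.1692) = 1.8665
  grad(y) = 0.9318, v = y - alpha*grad = 1.8
  prox(v) = soft_thresh(1.8, 0.1825) = 1.6175
f(x_4) = 4*1.6175^2 - 14*1.6175 + 2.56*|1.6175| = -8.039


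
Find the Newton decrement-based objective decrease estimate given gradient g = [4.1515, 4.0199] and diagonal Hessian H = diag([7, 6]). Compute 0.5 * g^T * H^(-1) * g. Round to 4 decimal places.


Step 1: H is diagonal, so H^(-1) * g = [0.5931, 0.67].
Step 2: g^T H^(-1) g = sum_i g_i^2 / H_ii
  = (4.1515)^2/7 + (4.0199)^2/6
  = 2.4621 + 2.6933 = 5.1554
Step 3: Objective decrease = 0.5 * g^T H^(-1) g = 2.5777


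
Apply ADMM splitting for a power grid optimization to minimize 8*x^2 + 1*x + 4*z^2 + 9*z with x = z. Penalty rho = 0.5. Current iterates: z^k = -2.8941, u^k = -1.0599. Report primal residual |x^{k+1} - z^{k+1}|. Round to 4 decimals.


ADMM iteration with rho = 0.5, z^k = -2.8941, u^k = -1.0599
Step 1: x-update.
Minimize 8*x^2 + 1*x + (0.5/2)*(x + 2.8941 - 1.0599)^2
FOC: (2*8 + 0.5)*x = -1 + 0.5*(-2.8941 + 1.0599)
x^{k+1} = -0.1162
Step 2: z-update.
Minimize 4*z^2 + 9*z + (0.5/2)*(-0.1162 - z - 1.0599)^2
FOC: (2*4 + 0.5)*z = -9 + 0.5*(-0.1162 - 1.0599)
z^{k+1} = -1.128
Step 3: u-update.
u^{k+1} = -1.0599 - 0.1162 + 1.128 = -0.0481
Step 4: Primal residual = |-0.1162 + 1.128| = 1.0118


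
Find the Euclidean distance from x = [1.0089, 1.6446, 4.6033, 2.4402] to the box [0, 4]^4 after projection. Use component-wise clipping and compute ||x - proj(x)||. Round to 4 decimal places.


Project each component onto [0, 4].
clip(1.0089) = 1.0089, clip(1.6446) = 1.6446, clip(4.6033) = 4.0, clip(2.4402) = 2.4402
Projection = [1.0089, 1.6446, 4.0, 2.4402]
Squared diffs: [0.0, 0.0, 0.364, 0.0]
Distance = sqrt(0.364) = 0.6033


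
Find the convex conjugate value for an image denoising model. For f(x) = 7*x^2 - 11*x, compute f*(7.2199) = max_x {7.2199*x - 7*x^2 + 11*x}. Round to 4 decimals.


f*(y) = sup_x {y*x - a*x^2 - b*x} = sup_x {(y-b)*x - a*x^2}
FOC: (y - b) - 2a*x = 0 => x* = (y - b)/(2a)
x* = (7.2199 + 11)/(2*7) = 1.3014
f*(7.2199) = (y-b)^2/(4a) = (7.2199 + 11)^2/(4*7)
= 331.9648/28 = 11.8559


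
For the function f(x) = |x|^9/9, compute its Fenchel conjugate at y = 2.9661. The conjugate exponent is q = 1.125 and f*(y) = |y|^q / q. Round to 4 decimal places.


The conjugate exponent q satisfies 1/p + 1/q = 1.
p = 9, so q = 9/(9 - 1) = 1.125
|y|^q = 2.9661^1.125 = 3.3979
f*(2.9661) = 3.3979 / 1.125 = 3.0203


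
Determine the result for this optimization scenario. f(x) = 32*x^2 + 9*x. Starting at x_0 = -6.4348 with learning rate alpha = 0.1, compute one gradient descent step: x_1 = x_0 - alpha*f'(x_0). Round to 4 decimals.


We compute the gradient at x_0 and apply the update.
f'(x) = 64*x + 9
f'(-6.4348) = 64*-6.4348 + 9 = -402.8272
x_1 = -6.4348 - 0.1*-402.8272 = 33.8479


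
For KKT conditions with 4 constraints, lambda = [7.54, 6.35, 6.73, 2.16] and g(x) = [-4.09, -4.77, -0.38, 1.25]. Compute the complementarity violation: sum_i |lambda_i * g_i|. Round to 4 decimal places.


KKT complementary slackness check:
lambda_1 * g_1 = 7.54 * -4.09 = -30.8386
lambda_2 * g_2 = 6.35 * -4.77 = -30.2895
lambda_3 * g_3 = 6.73 * -0.38 = -2.5574
lambda_4 * g_4 = 2.16 * 1.25 = 2.7
Total violation = 30.8386 + 30.2895 + 2.5574 + 2.7 = 66.3855


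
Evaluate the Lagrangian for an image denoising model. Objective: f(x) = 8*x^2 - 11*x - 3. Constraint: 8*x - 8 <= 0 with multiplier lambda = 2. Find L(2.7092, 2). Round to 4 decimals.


Step 1: Evaluate f(x).
f(2.7092) = 8*2.7092^2 - 11*2.7092 - 3 = 25.9169
Step 2: Evaluate g(x).
g(2.7092) = 8*2.7092 - 8 = 13.6736
Step 3: Compute Lagrangian.
L = 25.9169 + 2*13.6736 = 53.2641


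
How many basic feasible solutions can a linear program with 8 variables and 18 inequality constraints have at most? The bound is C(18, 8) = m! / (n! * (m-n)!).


Each vertex corresponds to some choice of n active constraints out of m, so the number of vertices is at most C(m, n) = m! / (n!(m-n)!).
m = 18, n = 8
Numerator: 18 * 17 * 16 * 15 * 14 * 13 * 12 * 11
Denominator: 8! = 40320
C(18, 8) = 43758


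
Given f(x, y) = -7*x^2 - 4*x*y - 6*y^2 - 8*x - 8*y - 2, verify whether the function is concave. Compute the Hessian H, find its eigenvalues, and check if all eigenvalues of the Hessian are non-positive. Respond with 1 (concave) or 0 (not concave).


The Hessian of f(x,y) = -7*x^2 - 4*x*y - 6*y^2 - 8*x - 8*y - 2 is:
H = [[-14, -4], [-4, -12]]
Trace = -14 - 12 = -26
Determinant = -14*-12 - (-4)^2 = 152
Discriminant = (-26)^2 - 4*152 = 68.0
Eigenvalues: lambda_1 = -17.1231, lambda_2 = -8.8769
The function is concave.

1


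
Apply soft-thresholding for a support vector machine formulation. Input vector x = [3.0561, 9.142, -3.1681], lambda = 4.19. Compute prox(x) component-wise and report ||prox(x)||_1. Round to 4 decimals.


Soft-thresholding with lambda = 4.19:
prox(3.0561) = sign(3.0561)*max(|3.0561| - 4.19, 0) = 0.0
prox(9.142) = sign(9.142)*max(|9.142| - 4.19, 0) = 4.952
prox(-3.1681) = sign(-3.1681)*max(|-3.1681| - 4.19, 0) = 0.0
prox(x) = [0.0, 4.952, 0.0]
||prox(x)||_1 = 0.0 + 4.952 + 0.0 = 4.952


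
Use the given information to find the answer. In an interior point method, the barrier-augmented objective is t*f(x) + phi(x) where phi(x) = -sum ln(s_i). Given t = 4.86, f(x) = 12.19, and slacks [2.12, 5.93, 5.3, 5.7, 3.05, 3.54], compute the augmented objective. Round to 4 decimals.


Step 1: Compute log-barrier.
ln values: [0.7514, 1.78, 1.6677, 1.7405, 1.1151, 1.2641]
phi = -(0.7514 + 1.78 + 1.6677 + 1.7405 + 1.1151 + 1.2641) = -8.3189
Step 2: Compute augmented objective.
t*f(x) = 4.86*12.19 = 59.2434
Total = 59.2434 - 8.3189 = 50.9245


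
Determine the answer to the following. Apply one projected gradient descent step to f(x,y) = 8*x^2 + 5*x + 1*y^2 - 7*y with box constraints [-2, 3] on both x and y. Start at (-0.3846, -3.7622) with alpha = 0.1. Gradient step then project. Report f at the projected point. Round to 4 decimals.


Step 1: Compute gradient at (-0.3846, -3.7622).
grad_x = 2*8*-0.3846 + 5 = -1.1536
grad_y = 2*1*-3.7622 - 7 = -14.5244
Step 2: Gradient step.
x_raw = -0.3846 - 0.1*-1.1536 = -0.2692
y_raw = -3.7622 - 0.1*-14.5244 = -2.3098
Step 3: Project onto [-2, 3].
x_proj = clip(-0.2692) = -0.2692
y_proj = clip(-2.3098) = -2.0
Step 4: Evaluate f.
f(-0.2692, -2.0) = 17.2337


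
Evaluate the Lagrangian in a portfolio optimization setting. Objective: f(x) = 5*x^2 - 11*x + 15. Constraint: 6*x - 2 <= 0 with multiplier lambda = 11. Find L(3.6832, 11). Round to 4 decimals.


Step 1: Evaluate f(x).
f(3.6832) = 5*3.6832^2 - 11*3.6832 + 15 = 42.3146
Step 2: Evaluate g(x).
g(3.6832) = 6*3.6832 - 2 = 20.0992
Step 3: Compute Lagrangian.
L = 42.3146 + 11*20.0992 = 263.4058


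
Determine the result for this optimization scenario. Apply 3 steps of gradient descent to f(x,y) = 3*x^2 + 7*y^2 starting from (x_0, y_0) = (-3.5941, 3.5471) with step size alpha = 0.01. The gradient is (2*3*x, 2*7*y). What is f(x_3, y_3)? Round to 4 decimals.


Gradient descent on f(x,y) = 3*x^2 + 7*y^2.
Starting point: (-3.5941, 3.5471), alpha = 0.01
Step 1: grad_x = 2*3*-3.5941 = -21.5646, grad_y = 2*7*3.5471 = 49.6594
  x_1 = -3.5941 - 0.01*-21.5646 = -3.3785
  y_1 = 3.5471 - 0.01*49.6594 = 3.0505
Step 2: grad_x = 2*3*-3.3785 = -20.2707, grad_y = 2*7*3.0505 = 42.7071
  x_2 = -3.3785 - 0.01*-20.2707 = -3.1757
  y_2 = 3.0505 - 0.01*42.7071 = 2.6234
Step 3: grad_x = 2*3*-3.1757 = -19.0545, grad_y = 2*7*2.6234 = 36.7281
  x_3 = -3.1757 - 0.01*-19.0545 = -2.9852
  y_3 = 2.6234 - 0.01*36.7281 = 2.2562
f(-2.9852, 2.2562) = 3*(-2.9852)^2 + 7*2.2562^2 = 62.3659


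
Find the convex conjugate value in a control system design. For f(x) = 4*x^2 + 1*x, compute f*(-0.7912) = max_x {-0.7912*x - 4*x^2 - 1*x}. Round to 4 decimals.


f*(y) = sup_x {y*x - a*x^2 - b*x} = sup_x {(y-b)*x - a*x^2}
FOC: (y - b) - 2a*x = 0 => x* = (y - b)/(2a)
x* = (-0.7912 - 1)/(2*4) = -0.2239
f*(-0.7912) = (y-b)^2/(4a) = (-0.7912 - 1)^2/(4*4)
= 3.2084/16 = 0.2005


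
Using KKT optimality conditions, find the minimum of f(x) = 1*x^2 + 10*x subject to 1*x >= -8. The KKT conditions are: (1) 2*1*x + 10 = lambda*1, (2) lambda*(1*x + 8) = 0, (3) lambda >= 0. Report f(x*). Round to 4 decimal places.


Step 1: Try lambda = 0 (constraint inactive).
Stationarity: 2*1*x + 10 = 0
x* = -10/(2*1) = -5.0
Check constraint: 1*-5.0 = -5.0 >= -8 -- satisfied.
Step 2: Compute optimal value.
f(x*) = 1*(-5.0)^2 + 10*(-5.0) = -25.0


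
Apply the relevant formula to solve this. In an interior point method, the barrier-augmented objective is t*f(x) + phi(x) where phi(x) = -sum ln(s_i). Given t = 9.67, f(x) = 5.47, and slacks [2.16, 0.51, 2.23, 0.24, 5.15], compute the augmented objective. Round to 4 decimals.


Step 1: Compute log-barrier.
ln values: [0.7701, -0.6733, 0.802, -1.4271, 1.639]
phi = -(0.7701 - 0.6733 + 0.802 - 1.4271 + 1.639) = -1.1106
Step 2: Compute augmented objective.
t*f(x) = 9.67*5.47 = 52.8949
Total = 52.8949 - 1.1106 = 51.7843


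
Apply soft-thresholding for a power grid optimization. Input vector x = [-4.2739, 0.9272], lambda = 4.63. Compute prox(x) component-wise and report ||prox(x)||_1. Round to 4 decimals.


Soft-thresholding with lambda = 4.63:
prox(-4.2739) = sign(-4.2739)*max(|-4.2739| - 4.63, 0) = 0.0
prox(0.9272) = sign(0.9272)*max(|0.9272| - 4.63, 0) = 0.0
prox(x) = [0.0, 0.0]
||prox(x)||_1 = 0.0 + 0.0 = 0.0


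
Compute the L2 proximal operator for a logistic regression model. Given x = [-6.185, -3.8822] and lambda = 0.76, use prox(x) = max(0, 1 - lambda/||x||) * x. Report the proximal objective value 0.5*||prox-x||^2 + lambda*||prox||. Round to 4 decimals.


Step 1: Compute ||x||.
||x|| = 7.3024
Step 2: Compute scaling factor.
scale = max(0, 1 - 0.76/7.3024) = 0.8959
Step 3: prox(x) = [-5.5413, -3.4782]
||prox(x)|| = 6.5424
Step 4: Proximal objective.
0.5*||prox-x||^2 = 0.2888
lambda*||prox|| = 4.9722
Total = 5.2611


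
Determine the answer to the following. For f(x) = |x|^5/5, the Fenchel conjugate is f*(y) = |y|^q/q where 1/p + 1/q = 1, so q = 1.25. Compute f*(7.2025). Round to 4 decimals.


The conjugate exponent q satisfies 1/p + 1/q = 1.
p = 5, so q = 5/(5 - 1) = 1.25
|y|^q = 7.2025^1.25 = 11.7992
f*(7.2025) = 11.7992 / 1.25 = 9.4394


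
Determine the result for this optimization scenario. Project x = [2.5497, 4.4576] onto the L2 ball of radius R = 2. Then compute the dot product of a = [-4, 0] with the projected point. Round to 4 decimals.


Step 1: Compute ||x|| (intermediates to 6 decimals).
||x|| = sqrt(2.5497^2 + 4.4576^2) = 5.135287
Step 2: Project.
Since ||x|| > R, scale = R/||x|| = 2/5.135287 = 0.389462, proj(x) = scale * x
proj(x) = [0.993011, 1.736066]
Step 3: Dot product.
a^T * proj(x) = -4*0.993011 + 0*1.736066 = -3.972


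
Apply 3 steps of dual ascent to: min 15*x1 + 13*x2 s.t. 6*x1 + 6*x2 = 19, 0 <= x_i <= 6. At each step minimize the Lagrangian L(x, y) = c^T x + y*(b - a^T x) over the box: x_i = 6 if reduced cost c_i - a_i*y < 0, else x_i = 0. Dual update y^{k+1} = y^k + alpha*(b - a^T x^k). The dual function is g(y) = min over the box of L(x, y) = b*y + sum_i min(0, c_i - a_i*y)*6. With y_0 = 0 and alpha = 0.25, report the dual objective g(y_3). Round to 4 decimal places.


Dual ascent for LP: min 15*x1 + 13*x2, 6*x1 + 6*x2 = 19, 0 <= x_i <= 6
Step 1: y^k = 0.0, reduced costs: (15.0, 13.0)
  x^k = (0.0, 0.0), subgradient = b - a^T x = 19.0
  y^{k+1} = 0.0 + 0.25*19.0 = 4.75
Step 2: y^k = 4.75, reduced costs: (-13.5, -15.5)
  x^k = (6.0, 6.0), subgradient = b - a^T x = -53.0
  y^{k+1} = 4.75 + 0.25*-53.0 = -8.5
Step 3: y^k = -8.5, reduced costs: (66.0, 64.0)
  x^k = (0.0, 0.0), subgradient = b - a^T x = 19.0
  y^{k+1} = -8.5 + 0.25*19.0 = -3.75
Dual objective at y_3 = -3.75: reduced costs (37.5, 35.5), box minimizer x = (0.0, 0.0)
g(y_3) = b*y + (c1 - a1*y)*x1 + (c2 - a2*y)*x2 = 19*(-3.75) + 37.5*0.0 + 35.5*0.0 = -71.25 + 0.0 + 0.0 = -71.25


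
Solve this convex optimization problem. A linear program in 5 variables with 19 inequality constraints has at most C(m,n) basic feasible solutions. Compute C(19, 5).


Each vertex corresponds to some choice of n active constraints out of m, so the number of vertices is at most C(m, n) = m! / (n!(m-n)!).
m = 19, n = 5
Numerator: 19 * 18 * 17 * 16 * 15
Denominator: 5! = 120
C(19, 5) = 11628


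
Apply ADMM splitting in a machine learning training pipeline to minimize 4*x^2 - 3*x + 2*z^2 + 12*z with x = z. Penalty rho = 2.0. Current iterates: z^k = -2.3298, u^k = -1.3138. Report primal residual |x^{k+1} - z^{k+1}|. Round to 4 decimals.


ADMM iteration with rho = 2.0, z^k = -2.3298, u^k = -1.3138
Step 1: x-update.
Minimize 4*x^2 - 3*x + (2.0/2)*(x + 2.3298 - 1.3138)^2
FOC: (2*4 + 2.0)*x = 3 + 2.0*(-2.3298 + 1.3138)
x^{k+1} = 0.0968
Step 2: z-update.
Minimize 2*z^2 + 12*z + (2.0/2)*(0.0968 - z - 1.3138)^2
FOC: (2*2 + 2.0)*z = -12 + 2.0*(0.0968 - 1.3138)
z^{k+1} = -2.4057
Step 3: u-update.
u^{k+1} = -1.3138 + 0.0968 + 2.4057 = 1.1887
Step 4: Primal residual = |0.0968 + 2.4057| = 2.5025


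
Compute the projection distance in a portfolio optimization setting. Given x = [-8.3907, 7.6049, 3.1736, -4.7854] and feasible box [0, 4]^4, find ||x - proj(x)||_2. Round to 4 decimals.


Project each component onto [0, 4].
clip(-8.3907) = 0.0, clip(7.6049) = 4.0, clip(3.1736) = 3.1736, clip(-4.7854) = 0.0
Projection = [0.0, 4.0, 3.1736, 0.0]
Squared diffs: [70.4038, 12.9953, 0.0, 22.9001]
Distance = sqrt(106.2992) = 10.3102


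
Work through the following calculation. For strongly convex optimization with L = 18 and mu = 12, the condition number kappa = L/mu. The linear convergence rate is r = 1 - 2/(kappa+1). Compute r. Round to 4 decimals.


Step 1: Compute the condition number.
kappa = L/mu = 18/12 = 1.5
Step 2: Compute the convergence rate.
r = 1 - 2/(kappa + 1) = 1 - 2*mu/(L + mu) = (L - mu)/(L + mu) = 6/30 = 0.2


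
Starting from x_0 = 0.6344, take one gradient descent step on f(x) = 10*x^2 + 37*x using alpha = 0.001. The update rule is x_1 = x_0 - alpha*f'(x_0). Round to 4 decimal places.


We compute the gradient at x_0 and apply the update.
f'(x) = 20*x + 37
f'(0.6344) = 20*0.6344 + 37 = 49.688
x_1 = 0.6344 - 0.001*49.688 = 0.5847


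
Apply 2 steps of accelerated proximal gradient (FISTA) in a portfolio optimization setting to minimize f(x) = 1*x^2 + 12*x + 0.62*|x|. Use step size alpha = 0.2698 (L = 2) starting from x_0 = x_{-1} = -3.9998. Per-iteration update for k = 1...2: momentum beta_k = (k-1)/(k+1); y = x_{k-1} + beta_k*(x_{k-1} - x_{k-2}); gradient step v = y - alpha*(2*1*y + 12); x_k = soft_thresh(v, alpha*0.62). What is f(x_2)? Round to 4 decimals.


FISTA on f(x) = 1*x^2 + 12*x + 0.62*|x|
L = 2, alpha = 0.2698
Iteration 1: beta = 0.0, y = -3.9998 + 0.0*(-3.9998 + 3.9998) = -3.9998
  grad(y) = 4.0004, v = y - alpha*grad = -5.0791
  prox(v) = soft_thresh(-5.0791, 0.1673) = -4.9118
Iteration 2: beta = 0.3333, y = -4.9118 + 0.3333*(-4.9118 + 3.9998) = -5.2158
  grad(y) = 1.5683, v = y - alpha*grad = -5.639
  prox(v) = soft_thresh(-5.639, 0.1673) = -5.4717
f(x_2) = 1*(-5.4717)^2 + 12*(-5.4717) + 0.62*|-5.4717| = -32.3284


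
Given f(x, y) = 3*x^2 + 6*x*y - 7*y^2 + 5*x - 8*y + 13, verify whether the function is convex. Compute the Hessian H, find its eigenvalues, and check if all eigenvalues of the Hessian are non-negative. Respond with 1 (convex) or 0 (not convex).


The Hessian of f(x,y) = 3*x^2 + 6*x*y - 7*y^2 + 5*x - 8*y + 13 is:
H = [[6, 6], [6, -14]]
Trace = 6 - 14 = -8
Determinant = 6*-14 - (6)^2 = -120
Discriminant = (-8)^2 - 4*-120 = 544.0
Eigenvalues: lambda_1 = -15.6619, lambda_2 = 7.6619
The function is not convex.

0


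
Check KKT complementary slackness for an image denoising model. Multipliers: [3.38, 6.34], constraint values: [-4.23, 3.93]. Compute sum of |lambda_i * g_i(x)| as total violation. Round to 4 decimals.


KKT complementary slackness check:
lambda_1 * g_1 = 3.38 * -4.23 = -14.2974
lambda_2 * g_2 = 6.34 * 3.93 = 24.9162
Total violation = 14.2974 + 24.9162 = 39.2136


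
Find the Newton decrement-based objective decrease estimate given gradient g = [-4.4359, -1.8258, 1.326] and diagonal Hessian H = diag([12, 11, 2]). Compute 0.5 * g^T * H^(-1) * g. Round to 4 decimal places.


Step 1: H is diagonal, so H^(-1) * g = [-0.3697, -0.166, 0.663].
Step 2: g^T H^(-1) g = sum_i g_i^2 / H_ii
  = (-4.4359)^2/12 + (-1.8258)^2/11 + (1.326)^2/2
  = 1.6398 + 0.303 + 0.8791 = 2.822
Step 3: Objective decrease = 0.5 * g^T H^(-1) g = 1.411


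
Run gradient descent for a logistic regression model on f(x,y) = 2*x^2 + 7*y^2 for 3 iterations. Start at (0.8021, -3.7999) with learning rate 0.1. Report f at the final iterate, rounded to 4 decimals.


Gradient descent on f(x,y) = 2*x^2 + 7*y^2.
Starting point: (0.8021, -3.7999), alpha = 0.1
Step 1: grad_x = 2*2*0.8021 = 3.2084, grad_y = 2*7*-3.7999 = -53.1986
  x_1 = 0.8021 - 0.1*3.2084 = 0.4813
  y_1 = -3.7999 - 0.1*-53.1986 = 1.52
Step 2: grad_x = 2*2*0.4813 = 1.925, grad_y = 2*7*1.52 = 21.2794
  x_2 = 0.4813 - 0.1*1.925 = 0.2888
  y_2 = 1.52 - 0.1*21.2794 = -0.608
Step 3: grad_x = 2*2*0.2888 = 1.155, grad_y = 2*7*-0.608 = -8.5118
  x_3 = 0.2888 - 0.1*1.155 = 0.1733
  y_3 = -0.608 - 0.1*-8.5118 = 0.2432
f(0.1733, 0.2432) = 2*0.1733^2 + 7*0.2432^2 = 0.474


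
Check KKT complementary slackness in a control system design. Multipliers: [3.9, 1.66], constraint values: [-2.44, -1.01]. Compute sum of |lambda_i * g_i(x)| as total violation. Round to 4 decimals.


KKT complementary slackness check:
lambda_1 * g_1 = 3.9 * -2.44 = -9.516
lambda_2 * g_2 = 1.66 * -1.01 = -1.6766
Total violation = 9.516 + 1.6766 = 11.1926


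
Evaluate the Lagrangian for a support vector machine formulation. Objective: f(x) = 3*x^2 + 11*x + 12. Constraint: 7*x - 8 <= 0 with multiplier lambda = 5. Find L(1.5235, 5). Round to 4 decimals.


Step 1: Evaluate f(x).
f(1.5235) = 3*1.5235^2 + 11*1.5235 + 12 = 35.7217
Step 2: Evaluate g(x).
g(1.5235) = 7*1.5235 - 8 = 2.6645
Step 3: Compute Lagrangian.
L = 35.7217 + 5*2.6645 = 49.0442


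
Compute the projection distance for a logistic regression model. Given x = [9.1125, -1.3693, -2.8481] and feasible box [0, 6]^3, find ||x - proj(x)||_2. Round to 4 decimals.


Project each component onto [0, 6].
clip(9.1125) = 6.0, clip(-1.3693) = 0.0, clip(-2.8481) = 0.0
Projection = [6.0, 0.0, 0.0]
Squared diffs: [9.6877, 1.875, 8.1117]
Distance = sqrt(19.6744) = 4.4356


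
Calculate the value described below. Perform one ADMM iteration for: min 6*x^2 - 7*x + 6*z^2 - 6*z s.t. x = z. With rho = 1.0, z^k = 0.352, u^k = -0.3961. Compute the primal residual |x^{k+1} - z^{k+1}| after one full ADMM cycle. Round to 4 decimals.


ADMM iteration with rho = 1.0, z^k = 0.352, u^k = -0.3961
Step 1: x-update.
Minimize 6*x^2 - 7*x + (1.0/2)*(x - 0.352 - 0.3961)^2
FOC: (2*6 + 1.0)*x = 7 + 1.0*(0.352 + 0.3961)
x^{k+1} = 0.596
Step 2: z-update.
Minimize 6*z^2 - 6*z + (1.0/2)*(0.596 - z - 0.3961)^2
FOC: (2*6 + 1.0)*z = 6 + 1.0*(0.596 - 0.3961)
z^{k+1} = 0.4769
Step 3: u-update.
u^{k+1} = -0.3961 + 0.596 - 0.4769 = -0.277
Step 4: Primal residual = |0.596 - 0.4769| = 0.1191


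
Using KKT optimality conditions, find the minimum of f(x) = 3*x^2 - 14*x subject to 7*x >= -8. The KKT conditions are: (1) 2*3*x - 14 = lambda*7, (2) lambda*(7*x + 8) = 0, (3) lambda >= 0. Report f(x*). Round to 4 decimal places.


Step 1: Try lambda = 0 (constraint inactive).
Stationarity: 2*3*x - 14 = 0
x* = 14/(2*3) = 7/3 = 2.3333 (rounded; the exact value 7/3 is used below)
Check constraint: 7*2.3333 = 16.3331 >= -8 -- satisfied.
Step 2: Compute optimal value.
f(x*) = 3*(7/3)^2 - 14*(7/3) = -16.3333


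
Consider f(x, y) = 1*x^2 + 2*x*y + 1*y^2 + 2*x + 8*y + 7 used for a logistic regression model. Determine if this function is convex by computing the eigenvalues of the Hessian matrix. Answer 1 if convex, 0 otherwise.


The Hessian of f(x,y) = 1*x^2 + 2*x*y + 1*y^2 + 2*x + 8*y + 7 is:
H = [[2, 2], [2, 2]]
Trace = 2 + 2 = 4
Determinant = 2*2 - (2)^2 = 0
Discriminant = (4)^2 - 4*0 = 16.0
Eigenvalues: lambda_1 = 0.0, lambda_2 = 4.0
The function is convex.

1


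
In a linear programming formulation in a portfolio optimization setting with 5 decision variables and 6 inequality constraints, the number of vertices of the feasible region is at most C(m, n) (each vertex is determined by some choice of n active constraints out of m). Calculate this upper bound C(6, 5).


Each vertex corresponds to some choice of n active constraints out of m, so the number of vertices is at most C(m, n) = m! / (n!(m-n)!).
m = 6, n = 5
Numerator: 6 * 5 * 4 * 3 * 2
Denominator: 5! = 120
C(6, 5) = 6


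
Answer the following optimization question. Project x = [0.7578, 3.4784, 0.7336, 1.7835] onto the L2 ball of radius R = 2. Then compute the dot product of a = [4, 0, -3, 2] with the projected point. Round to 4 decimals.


Step 1: Compute ||x|| (intermediates to 6 decimals).
||x|| = sqrt(0.7578^2 + 3.4784^2 + 0.7336^2 + 1.7835^2) = 4.048774
Step 2: Project.
Since ||x|| > R, scale = R/||x|| = 2/4.048774 = 0.493977, proj(x) = scale * x
proj(x) = [0.374336, 1.71825, 0.362382, 0.881008]
Step 3: Dot product.
a^T * proj(x) = 4*0.374336 + 0*1.71825 - 3*0.362382 + 2*0.881008 = 2.1722


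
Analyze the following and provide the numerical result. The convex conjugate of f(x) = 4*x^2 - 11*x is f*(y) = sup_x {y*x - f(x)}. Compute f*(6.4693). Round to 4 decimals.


f*(y) = sup_x {y*x - a*x^2 - b*x} = sup_x {(y-b)*x - a*x^2}
FOC: (y - b) - 2a*x = 0 => x* = (y - b)/(2a)
x* = (6.4693 + 11)/(2*4) = 2.1837
f*(6.4693) = (y-b)^2/(4a) = (6.4693 + 11)^2/(4*4)
= 305.1764/16 = 19.0735


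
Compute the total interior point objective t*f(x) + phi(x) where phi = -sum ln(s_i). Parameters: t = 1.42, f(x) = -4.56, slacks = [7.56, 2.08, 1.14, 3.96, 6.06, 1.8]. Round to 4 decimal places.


Step 1: Compute log-barrier.
ln values: [2.0229, 0.7324, 0.131, 1.3762, 1.8017, 0.5878]
phi = -(2.0229 + 0.7324 + 0.131 + 1.3762 + 1.8017 + 0.5878) = -6.652
Step 2: Compute augmented objective.
t*f(x) = 1.42*-4.56 = -6.4752
Total = -6.4752 - 6.652 = -13.1272


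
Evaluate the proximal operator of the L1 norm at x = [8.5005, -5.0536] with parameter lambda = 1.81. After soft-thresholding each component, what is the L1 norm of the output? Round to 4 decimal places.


Soft-thresholding with lambda = 1.81:
prox(8.5005) = sign(8.5005)*max(|8.5005| - 1.81, 0) = 6.6905
prox(-5.0536) = sign(-5.0536)*max(|-5.0536| - 1.81, 0) = -3.2436
prox(x) = [6.6905, -3.2436]
||prox(x)||_1 = 6.6905 + 3.2436 = 9.9341


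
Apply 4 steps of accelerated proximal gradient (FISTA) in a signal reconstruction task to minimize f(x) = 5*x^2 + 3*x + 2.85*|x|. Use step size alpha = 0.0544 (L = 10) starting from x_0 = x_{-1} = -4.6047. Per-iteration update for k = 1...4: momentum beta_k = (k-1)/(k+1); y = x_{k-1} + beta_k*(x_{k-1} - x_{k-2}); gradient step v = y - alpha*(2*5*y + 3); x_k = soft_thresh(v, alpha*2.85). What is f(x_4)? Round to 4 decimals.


FISTA on f(x) = 5*x^2 + 3*x + 2.85*|x|
L = 10, alpha = 0.0544
Iteration 1: beta = 0.0, y = -4.6047 + 0.0*(-4.6047 + 4.6047) = -4.6047
  grad(y) = -43.047, v = y - alpha*grad = -2.2629
  prox(v) = soft_thresh(-2.2629, 0.155) = -2.1079
Iteration 2: beta = 0.3333, y = -2.1079 + 0.3333*(-2.1079 + 4.6047) = -1.2756
  grad(y) = -9.7564, v = y - alpha*grad = -0.7449
  prox(v) = soft_thresh(-0.7449, 0.155) = -0.5899
Iteration 3: beta = 0.5, y = -0.5899 + 0.5*(-0.5899 + 2.1079) = 0.1692
  grad(y) = 4.6918, v = y - alpha*grad = -0.0861
  prox(v) = soft_thresh(-0.0861, 0.155) = 0.0
Iteration 4: beta = 0.6, y = 0.0 + 0.6*(0.0 + 0.5899) = 0.3539
  grad(y) = 6.5391, v = y - alpha*grad = -0.0018
  prox(v) = soft_thresh(-0.0018, 0.155) = 0.0
f(x_4) = 5*0.0^2 + 3*0.0 + 2.85*|0.0| = 0.0


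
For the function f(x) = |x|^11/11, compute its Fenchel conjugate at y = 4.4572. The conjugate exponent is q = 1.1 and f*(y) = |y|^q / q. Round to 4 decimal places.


The conjugate exponent q satisfies 1/p + 1/q = 1.
p = 11, so q = 11/(11 - 1) = 1.1
|y|^q = 4.4572^1.1 = 5.1757
f*(4.4572) = 5.1757 / 1.1 = 4.7052


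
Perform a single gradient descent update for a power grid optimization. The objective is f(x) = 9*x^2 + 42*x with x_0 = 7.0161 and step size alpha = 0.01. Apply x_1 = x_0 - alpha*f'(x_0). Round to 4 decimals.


We compute the gradient at x_0 and apply the update.
f'(x) = 18*x + 42
f'(7.0161) = 18*7.0161 + 42 = 168.2898
x_1 = 7.0161 - 0.01*168.2898 = 5.3332


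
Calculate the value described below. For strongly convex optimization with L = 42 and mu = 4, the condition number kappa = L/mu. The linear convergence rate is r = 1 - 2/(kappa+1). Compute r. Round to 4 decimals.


Step 1: Compute the condition number.
kappa = L/mu = 42/4 = 10.5
Step 2: Compute the convergence rate.
r = 1 - 2/(kappa + 1) = 1 - 2*mu/(L + mu) = (L - mu)/(L + mu) = 38/46 = 0.8261


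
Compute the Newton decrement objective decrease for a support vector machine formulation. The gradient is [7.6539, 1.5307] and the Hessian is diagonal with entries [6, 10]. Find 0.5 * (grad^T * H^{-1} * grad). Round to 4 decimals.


Step 1: H is diagonal, so H^(-1) * g = [1.2757, 0.1531].
Step 2: g^T H^(-1) g = sum_i g_i^2 / H_ii
  = (7.6539)^2/6 + (1.5307)^2/10
  = 9.7637 + 0.2343 = 9.998
Step 3: Objective decrease = 0.5 * g^T H^(-1) g = 4.999
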